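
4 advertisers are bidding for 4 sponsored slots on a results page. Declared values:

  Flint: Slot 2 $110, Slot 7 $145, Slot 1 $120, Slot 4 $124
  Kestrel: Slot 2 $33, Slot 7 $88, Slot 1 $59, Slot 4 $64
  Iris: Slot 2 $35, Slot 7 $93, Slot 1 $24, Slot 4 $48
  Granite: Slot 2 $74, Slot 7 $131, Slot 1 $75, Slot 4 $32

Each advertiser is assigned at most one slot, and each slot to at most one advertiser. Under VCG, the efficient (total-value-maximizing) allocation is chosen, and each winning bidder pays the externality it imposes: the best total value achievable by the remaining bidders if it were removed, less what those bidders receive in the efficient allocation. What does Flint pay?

Efficient allocation: Flint→Slot 1 ($120), Kestrel→Slot 4 ($64), Iris→Slot 7 ($93), Granite→Slot 2 ($74); total welfare W = $351.
Flint receives Slot 1 at value $120, so the others get W − 120 = $231.
Without Flint: best allocation of the remaining 3 bidders over all 4 slots is Kestrel→Slot 1 ($59), Iris→Slot 4 ($48), Granite→Slot 7 ($131), total $238.
VCG payment = (others' best without Flint) − (others' welfare with Flint) = 238 − 231 = $7.

Flint pays $7.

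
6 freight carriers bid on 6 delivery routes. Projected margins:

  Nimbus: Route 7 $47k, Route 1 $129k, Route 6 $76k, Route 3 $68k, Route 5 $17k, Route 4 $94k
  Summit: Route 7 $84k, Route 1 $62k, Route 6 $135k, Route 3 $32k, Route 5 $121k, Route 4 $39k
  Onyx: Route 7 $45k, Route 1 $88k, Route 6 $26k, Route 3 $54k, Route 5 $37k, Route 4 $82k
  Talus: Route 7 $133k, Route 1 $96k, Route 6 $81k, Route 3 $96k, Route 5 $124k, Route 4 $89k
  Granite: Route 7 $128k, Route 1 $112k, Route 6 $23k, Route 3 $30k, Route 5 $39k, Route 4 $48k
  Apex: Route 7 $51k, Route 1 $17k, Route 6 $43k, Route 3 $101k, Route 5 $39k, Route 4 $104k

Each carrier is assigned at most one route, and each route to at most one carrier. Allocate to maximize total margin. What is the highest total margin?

Max total: $699k

Treat this as an assignment problem: match each carrier to one route.
Optimal: Nimbus→Route 1 ($129k), Summit→Route 6 ($135k), Onyx→Route 4 ($82k), Talus→Route 5 ($124k), Granite→Route 7 ($128k), Apex→Route 3 ($101k) — total 129+135+82+124+128+101 = $699k.
Column-greedy (each route in turn goes to its best remaining carrier) gives $619k, worse by 80.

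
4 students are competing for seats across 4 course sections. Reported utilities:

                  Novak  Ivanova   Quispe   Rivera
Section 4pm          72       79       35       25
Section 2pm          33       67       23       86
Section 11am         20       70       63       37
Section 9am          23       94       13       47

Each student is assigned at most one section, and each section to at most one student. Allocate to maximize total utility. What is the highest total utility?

Max total: 315 points

This is a one-to-one assignment (maximum-weight bipartite matching).
Optimal: Novak→Section 4pm (72 points), Ivanova→Section 9am (94 points), Quispe→Section 11am (63 points), Rivera→Section 2pm (86 points) — total 72+94+63+86 = 315 points.
Column-greedy (each section in turn goes to its best remaining student) gives 251 points, worse by 64.
Swapping Ivanova↔Quispe (Ivanova→Section 11am 70 points, Quispe→Section 9am 13 points) loses 74.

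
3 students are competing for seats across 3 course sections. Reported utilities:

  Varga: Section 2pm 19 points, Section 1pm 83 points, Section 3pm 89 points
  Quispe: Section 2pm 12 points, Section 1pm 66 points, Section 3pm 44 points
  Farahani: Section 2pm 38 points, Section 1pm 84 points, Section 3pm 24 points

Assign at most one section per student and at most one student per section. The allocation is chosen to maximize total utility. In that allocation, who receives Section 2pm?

Optimal: Varga→Section 3pm (89 points), Quispe→Section 1pm (66 points), Farahani→Section 2pm (38 points) — total 89+66+38 = 193 points.
Max-entry greedy (repeatedly take the single best remaining cell) gives 185 points, worse by 8.
Next-best assignment: Varga→Section 3pm, Quispe→Section 2pm, Farahani→Section 1pm = 185 points.
Farahani's own top section is Section 1pm (84 points), but forcing Farahani→Section 1pm and reassigning the rest optimally gives only 185 points — worse by 8.

Farahani receives Section 2pm.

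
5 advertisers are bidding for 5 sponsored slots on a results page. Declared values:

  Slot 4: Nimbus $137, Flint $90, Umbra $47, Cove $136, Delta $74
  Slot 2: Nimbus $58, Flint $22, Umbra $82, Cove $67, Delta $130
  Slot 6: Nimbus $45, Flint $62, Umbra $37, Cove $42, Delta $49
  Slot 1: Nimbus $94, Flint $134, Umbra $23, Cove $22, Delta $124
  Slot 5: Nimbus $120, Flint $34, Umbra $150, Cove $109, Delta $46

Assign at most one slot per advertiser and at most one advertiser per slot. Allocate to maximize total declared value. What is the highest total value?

Treat this as an assignment problem: match each advertiser to one slot.
Optimal: Nimbus→Slot 6 ($45), Flint→Slot 1 ($134), Umbra→Slot 5 ($150), Cove→Slot 4 ($136), Delta→Slot 2 ($130) — total 45+134+150+136+130 = $595.
Swapping Flint↔Cove (Flint→Slot 4 $90, Cove→Slot 1 $22) loses 158.
Every other assignment is strictly worse.

Maximum total: $595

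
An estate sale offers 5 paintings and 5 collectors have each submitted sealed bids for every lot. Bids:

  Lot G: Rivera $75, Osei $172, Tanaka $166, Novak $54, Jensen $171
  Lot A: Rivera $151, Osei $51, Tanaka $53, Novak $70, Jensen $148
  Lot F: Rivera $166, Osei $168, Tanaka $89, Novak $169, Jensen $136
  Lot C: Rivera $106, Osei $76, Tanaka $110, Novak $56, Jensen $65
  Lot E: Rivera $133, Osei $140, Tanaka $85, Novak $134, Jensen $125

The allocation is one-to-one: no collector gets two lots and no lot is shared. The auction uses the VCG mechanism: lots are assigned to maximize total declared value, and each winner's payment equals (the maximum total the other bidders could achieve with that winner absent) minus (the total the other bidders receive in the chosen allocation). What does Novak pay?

Efficient allocation: Rivera→Lot A ($151), Osei→Lot E ($140), Tanaka→Lot C ($110), Novak→Lot F ($169), Jensen→Lot G ($171); total welfare W = $741.
Novak receives Lot F at value $169, so the others get W − 169 = $572.
Without Novak: best allocation of the remaining 4 bidders over all 5 lots is Rivera→Lot F ($166), Osei→Lot E ($140), Tanaka→Lot G ($166), Jensen→Lot A ($148), total $620.
VCG payment = (others' best without Novak) − (others' welfare with Novak) = 620 − 572 = $48.

Novak pays $48.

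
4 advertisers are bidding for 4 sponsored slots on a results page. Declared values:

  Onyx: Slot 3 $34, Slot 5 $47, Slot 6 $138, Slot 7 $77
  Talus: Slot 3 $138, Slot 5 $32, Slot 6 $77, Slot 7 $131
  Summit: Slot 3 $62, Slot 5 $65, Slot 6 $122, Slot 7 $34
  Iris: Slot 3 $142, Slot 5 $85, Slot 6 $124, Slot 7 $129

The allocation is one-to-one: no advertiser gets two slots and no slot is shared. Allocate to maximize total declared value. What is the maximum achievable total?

Optimal: Onyx→Slot 6 ($138), Talus→Slot 7 ($131), Summit→Slot 5 ($65), Iris→Slot 3 ($142) — total 138+131+65+142 = $476.
Row-greedy (each advertiser in turn takes its best remaining slot) gives $470, worse by 6.

Max total: $476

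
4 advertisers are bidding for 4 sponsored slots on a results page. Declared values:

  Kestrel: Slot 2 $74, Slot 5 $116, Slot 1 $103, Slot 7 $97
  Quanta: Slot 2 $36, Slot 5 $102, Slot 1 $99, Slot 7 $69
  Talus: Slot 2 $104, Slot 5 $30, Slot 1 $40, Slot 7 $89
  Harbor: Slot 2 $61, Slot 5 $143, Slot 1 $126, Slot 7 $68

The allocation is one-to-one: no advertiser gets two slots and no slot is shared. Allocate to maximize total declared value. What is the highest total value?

Max total: $443

Treat this as an assignment problem: match each advertiser to one slot.
Optimal: Kestrel→Slot 7 ($97), Quanta→Slot 1 ($99), Talus→Slot 2 ($104), Harbor→Slot 5 ($143) — total 97+99+104+143 = $443.
Column-greedy (each slot in turn goes to its best remaining advertiser) gives $419, worse by 24.
Next-best assignment: Kestrel→Slot 7, Quanta→Slot 5, Talus→Slot 2, Harbor→Slot 1 = $429.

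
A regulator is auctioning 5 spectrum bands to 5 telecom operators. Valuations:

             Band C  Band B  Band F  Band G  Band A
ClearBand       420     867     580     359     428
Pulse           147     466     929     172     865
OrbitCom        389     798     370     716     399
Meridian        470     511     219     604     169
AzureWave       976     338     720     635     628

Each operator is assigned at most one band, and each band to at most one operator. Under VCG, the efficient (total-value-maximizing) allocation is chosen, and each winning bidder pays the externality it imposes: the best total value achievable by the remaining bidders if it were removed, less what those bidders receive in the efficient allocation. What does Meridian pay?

Meridian pays $269M.

Efficient allocation: ClearBand→Band F ($580M), Pulse→Band A ($865M), OrbitCom→Band B ($798M), Meridian→Band G ($604M), AzureWave→Band C ($976M); total welfare W = $3823M.
Meridian receives Band G at value $604M, so the others get W − 604 = $3219M.
Without Meridian: best allocation of the remaining 4 bidders over all 5 bands is ClearBand→Band B ($867M), Pulse→Band F ($929M), OrbitCom→Band G ($716M), AzureWave→Band C ($976M), total $3488M.
VCG payment = (others' best without Meridian) − (others' welfare with Meridian) = 3488 − 3219 = $269M.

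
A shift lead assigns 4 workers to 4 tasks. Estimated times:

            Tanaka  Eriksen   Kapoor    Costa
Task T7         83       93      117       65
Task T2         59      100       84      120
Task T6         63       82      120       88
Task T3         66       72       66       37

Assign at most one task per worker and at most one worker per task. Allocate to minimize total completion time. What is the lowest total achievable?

Optimal: Tanaka→Task T2 (59 min), Eriksen→Task T6 (82 min), Kapoor→Task T3 (66 min), Costa→Task T7 (65 min) — total 59+82+66+65 = 272 min.
Next-best assignment: Tanaka→Task T6, Eriksen→Task T7, Kapoor→Task T2, Costa→Task T3 = 277 min.

Minimum total: 272 min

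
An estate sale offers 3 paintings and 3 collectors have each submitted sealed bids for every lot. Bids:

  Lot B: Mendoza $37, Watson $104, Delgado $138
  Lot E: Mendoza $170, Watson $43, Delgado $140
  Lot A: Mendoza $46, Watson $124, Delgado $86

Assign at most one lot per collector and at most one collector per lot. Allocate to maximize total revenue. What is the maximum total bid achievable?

Maximum total: $432

Optimal: Mendoza→Lot E ($170), Watson→Lot A ($124), Delgado→Lot B ($138) — total 170+124+138 = $432.
Next-best assignment: Mendoza→Lot E, Watson→Lot B, Delgado→Lot A = $360.
Swapping Mendoza↔Watson (Mendoza→Lot A $46, Watson→Lot E $43) loses 205.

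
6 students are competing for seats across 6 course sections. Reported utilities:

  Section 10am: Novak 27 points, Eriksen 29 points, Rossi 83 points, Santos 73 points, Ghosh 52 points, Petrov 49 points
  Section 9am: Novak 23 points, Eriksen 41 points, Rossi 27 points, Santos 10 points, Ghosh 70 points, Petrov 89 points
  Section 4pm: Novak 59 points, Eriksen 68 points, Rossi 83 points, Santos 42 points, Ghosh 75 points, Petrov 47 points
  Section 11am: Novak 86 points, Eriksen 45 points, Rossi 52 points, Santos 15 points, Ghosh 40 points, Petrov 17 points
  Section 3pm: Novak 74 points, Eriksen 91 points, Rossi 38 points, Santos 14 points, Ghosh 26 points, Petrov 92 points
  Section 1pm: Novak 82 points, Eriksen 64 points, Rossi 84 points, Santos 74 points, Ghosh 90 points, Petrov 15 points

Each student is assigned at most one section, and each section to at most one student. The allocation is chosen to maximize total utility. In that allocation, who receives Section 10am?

Santos receives Section 10am.

Optimal: Novak→Section 11am (86 points), Eriksen→Section 3pm (91 points), Rossi→Section 4pm (83 points), Santos→Section 10am (73 points), Ghosh→Section 1pm (90 points), Petrov→Section 9am (89 points) — total 86+91+83+73+90+89 = 512 points.
Max-entry greedy (repeatedly take the single best remaining cell) gives 429 points, worse by 83.
Santos's own top section is Section 1pm (74 points), but forcing Santos→Section 1pm and reassigning the rest optimally gives only 498 points — worse by 14.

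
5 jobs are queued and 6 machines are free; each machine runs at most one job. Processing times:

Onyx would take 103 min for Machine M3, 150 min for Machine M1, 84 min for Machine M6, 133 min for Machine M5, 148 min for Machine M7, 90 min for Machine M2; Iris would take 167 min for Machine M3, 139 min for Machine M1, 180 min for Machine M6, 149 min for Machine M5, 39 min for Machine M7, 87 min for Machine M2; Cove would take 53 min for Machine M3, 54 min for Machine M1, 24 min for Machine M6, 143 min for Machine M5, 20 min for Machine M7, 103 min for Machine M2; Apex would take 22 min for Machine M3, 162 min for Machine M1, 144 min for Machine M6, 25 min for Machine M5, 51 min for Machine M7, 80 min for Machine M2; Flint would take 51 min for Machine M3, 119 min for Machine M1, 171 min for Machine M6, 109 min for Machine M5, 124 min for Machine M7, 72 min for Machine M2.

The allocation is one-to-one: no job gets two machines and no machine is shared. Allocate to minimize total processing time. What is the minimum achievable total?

Minimum total: 229 min

Optimal: Onyx→Machine M2 (90 min), Iris→Machine M7 (39 min), Cove→Machine M6 (24 min), Apex→Machine M5 (25 min), Flint→Machine M3 (51 min) — total 90+39+24+25+51 = 229 min.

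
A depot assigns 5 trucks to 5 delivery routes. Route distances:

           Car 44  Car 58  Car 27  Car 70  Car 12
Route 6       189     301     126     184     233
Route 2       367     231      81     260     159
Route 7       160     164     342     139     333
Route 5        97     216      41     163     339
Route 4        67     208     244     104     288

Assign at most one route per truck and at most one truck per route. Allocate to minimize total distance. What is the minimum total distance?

Optimal: Car 44→Route 4 (67 km), Car 58→Route 7 (164 km), Car 27→Route 5 (41 km), Car 70→Route 6 (184 km), Car 12→Route 2 (159 km) — total 67+164+41+184+159 = 615 km.
Column-greedy (each route in turn goes to its cheapest remaining truck) gives 729 km, worse by 114.
Swapping Car 44↔Car 58 (Car 44→Route 7 160 km, Car 58→Route 4 208 km) adds 137.
Checked against all permutations: 615 km is optimal.

Minimum total: 615 km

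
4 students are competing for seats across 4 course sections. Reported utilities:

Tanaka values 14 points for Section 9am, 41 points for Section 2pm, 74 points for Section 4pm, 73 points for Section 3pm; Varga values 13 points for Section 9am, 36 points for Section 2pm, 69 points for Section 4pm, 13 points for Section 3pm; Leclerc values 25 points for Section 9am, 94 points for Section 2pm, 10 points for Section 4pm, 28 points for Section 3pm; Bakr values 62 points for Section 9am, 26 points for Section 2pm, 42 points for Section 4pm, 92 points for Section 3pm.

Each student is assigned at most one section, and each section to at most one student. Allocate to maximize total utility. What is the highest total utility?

Max total: 298 points

This is a one-to-one assignment (maximum-weight bipartite matching).
Optimal: Tanaka→Section 3pm (73 points), Varga→Section 4pm (69 points), Leclerc→Section 2pm (94 points), Bakr→Section 9am (62 points) — total 73+69+94+62 = 298 points.
Next-best assignment: Tanaka→Section 4pm, Varga→Section 9am, Leclerc→Section 2pm, Bakr→Section 3pm = 273 points.
Swapping Tanaka↔Bakr (Tanaka→Section 9am 14 points, Bakr→Section 3pm 92 points) loses 29.
Every other assignment is strictly worse.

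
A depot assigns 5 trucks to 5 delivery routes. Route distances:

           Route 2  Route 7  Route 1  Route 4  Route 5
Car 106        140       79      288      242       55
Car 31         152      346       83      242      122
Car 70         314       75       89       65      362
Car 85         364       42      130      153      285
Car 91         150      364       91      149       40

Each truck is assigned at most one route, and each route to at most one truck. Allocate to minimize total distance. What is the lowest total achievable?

Minimum total: 370 km

Optimal: Car 106→Route 2 (140 km), Car 31→Route 1 (83 km), Car 70→Route 4 (65 km), Car 85→Route 7 (42 km), Car 91→Route 5 (40 km) — total 140+83+65+42+40 = 370 km.
Row-greedy (each truck in turn takes its cheapest remaining route) gives 395 km, worse by 25.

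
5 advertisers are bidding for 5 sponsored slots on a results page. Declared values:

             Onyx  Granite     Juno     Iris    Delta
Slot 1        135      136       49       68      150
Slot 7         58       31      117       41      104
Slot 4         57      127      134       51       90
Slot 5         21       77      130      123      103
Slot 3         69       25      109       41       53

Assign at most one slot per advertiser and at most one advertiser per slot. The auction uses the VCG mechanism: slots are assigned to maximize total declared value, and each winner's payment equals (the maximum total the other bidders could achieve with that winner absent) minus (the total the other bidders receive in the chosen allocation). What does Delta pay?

Delta pays $8.

Efficient allocation: Onyx→Slot 1 ($135), Granite→Slot 4 ($127), Juno→Slot 3 ($109), Iris→Slot 5 ($123), Delta→Slot 7 ($104); total welfare W = $598.
Delta receives Slot 7 at value $104, so the others get W − 104 = $494.
Without Delta: best allocation of the remaining 4 bidders over all 5 slots is Onyx→Slot 1 ($135), Granite→Slot 4 ($127), Juno→Slot 7 ($117), Iris→Slot 5 ($123), total $502.
VCG payment = (others' best without Delta) − (others' welfare with Delta) = 502 − 494 = $8.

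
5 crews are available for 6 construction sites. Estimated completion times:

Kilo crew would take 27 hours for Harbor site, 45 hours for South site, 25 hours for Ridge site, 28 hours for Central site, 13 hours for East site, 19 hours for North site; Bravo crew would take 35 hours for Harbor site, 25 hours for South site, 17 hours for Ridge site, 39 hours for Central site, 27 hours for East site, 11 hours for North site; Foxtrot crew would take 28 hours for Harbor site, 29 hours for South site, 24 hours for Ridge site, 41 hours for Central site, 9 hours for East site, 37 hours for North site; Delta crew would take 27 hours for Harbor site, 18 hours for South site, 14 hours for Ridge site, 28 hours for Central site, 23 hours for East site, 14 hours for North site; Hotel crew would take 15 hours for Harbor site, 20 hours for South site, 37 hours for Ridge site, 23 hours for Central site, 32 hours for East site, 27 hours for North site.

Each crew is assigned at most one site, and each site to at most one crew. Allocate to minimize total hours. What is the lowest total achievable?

Min total: 77 hours

Optimal: Kilo crew→Central site (28 hours), Bravo crew→North site (11 hours), Foxtrot crew→East site (9 hours), Delta crew→Ridge site (14 hours), Hotel crew→Harbor site (15 hours) — total 28+11+9+14+15 = 77 hours.
Row-greedy (each crew in turn takes its cheapest remaining site) gives 81 hours, worse by 4.
Next-best assignment: Kilo crew→Ridge site, Bravo crew→North site, Foxtrot crew→East site, Delta crew→South site, Hotel crew→Harbor site = 78 hours.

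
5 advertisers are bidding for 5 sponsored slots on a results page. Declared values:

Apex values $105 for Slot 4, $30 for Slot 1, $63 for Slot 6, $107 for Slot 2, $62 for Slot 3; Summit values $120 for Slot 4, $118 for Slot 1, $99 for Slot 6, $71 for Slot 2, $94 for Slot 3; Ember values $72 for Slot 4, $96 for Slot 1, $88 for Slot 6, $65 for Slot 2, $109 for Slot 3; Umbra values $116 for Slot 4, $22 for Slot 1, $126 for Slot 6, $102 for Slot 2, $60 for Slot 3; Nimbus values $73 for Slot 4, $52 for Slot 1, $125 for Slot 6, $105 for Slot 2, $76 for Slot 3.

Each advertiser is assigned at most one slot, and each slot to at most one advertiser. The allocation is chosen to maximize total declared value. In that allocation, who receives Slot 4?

Umbra receives Slot 4.

Optimal: Apex→Slot 2 ($107), Summit→Slot 1 ($118), Ember→Slot 3 ($109), Umbra→Slot 4 ($116), Nimbus→Slot 6 ($125) — total 107+118+109+116+125 = $575.
Next-best assignment: Apex→Slot 4, Summit→Slot 1, Ember→Slot 3, Umbra→Slot 6, Nimbus→Slot 2 = $563.
Swapping Ember↔Nimbus (Ember→Slot 6 $88, Nimbus→Slot 3 $76) loses 70.
No other one-to-one assignment exceeds $575.
Umbra's own top slot is Slot 6 ($126), but forcing Umbra→Slot 6 and reassigning the rest optimally gives only $563 — worse by 12.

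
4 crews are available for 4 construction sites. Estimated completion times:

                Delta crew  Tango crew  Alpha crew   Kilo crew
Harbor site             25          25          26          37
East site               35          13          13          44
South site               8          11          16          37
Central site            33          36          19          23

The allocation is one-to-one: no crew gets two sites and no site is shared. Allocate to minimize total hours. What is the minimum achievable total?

Min total: 69 hours

Optimal: Delta crew→South site (8 hours), Tango crew→Harbor site (25 hours), Alpha crew→East site (13 hours), Kilo crew→Central site (23 hours) — total 8+25+13+23 = 69 hours.
Row-greedy (each crew in turn takes its cheapest remaining site) gives 77 hours, worse by 8.
Swapping Delta crew↔Alpha crew (Delta crew→East site 35 hours, Alpha crew→South site 16 hours) adds 30.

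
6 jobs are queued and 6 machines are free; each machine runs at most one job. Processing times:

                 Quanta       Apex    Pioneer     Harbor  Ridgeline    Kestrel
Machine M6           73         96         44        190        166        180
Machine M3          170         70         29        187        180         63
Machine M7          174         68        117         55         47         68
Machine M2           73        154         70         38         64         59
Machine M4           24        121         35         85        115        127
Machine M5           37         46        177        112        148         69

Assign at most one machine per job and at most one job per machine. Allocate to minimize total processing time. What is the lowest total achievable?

Minimum total: 262 min

Optimal: Quanta→Machine M4 (24 min), Apex→Machine M5 (46 min), Pioneer→Machine M6 (44 min), Harbor→Machine M2 (38 min), Ridgeline→Machine M7 (47 min), Kestrel→Machine M3 (63 min) — total 24+46+44+38+47+63 = 262 min.
Row-greedy (each job in turn takes its cheapest remaining machine) gives 364 min, worse by 102.
Swapping Pioneer↔Kestrel (Pioneer→Machine M3 29 min, Kestrel→Machine M6 180 min) adds 102.
Checked against all permutations: 262 min is optimal.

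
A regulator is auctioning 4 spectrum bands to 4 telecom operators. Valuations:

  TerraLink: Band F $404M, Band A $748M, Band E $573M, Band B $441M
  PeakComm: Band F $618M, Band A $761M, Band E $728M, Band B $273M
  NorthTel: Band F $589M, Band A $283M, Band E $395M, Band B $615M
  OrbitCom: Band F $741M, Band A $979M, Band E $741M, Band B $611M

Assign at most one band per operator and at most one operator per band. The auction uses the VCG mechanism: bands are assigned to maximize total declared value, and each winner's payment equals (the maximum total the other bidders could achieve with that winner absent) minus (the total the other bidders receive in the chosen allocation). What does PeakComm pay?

PeakComm pays $63M.

Efficient allocation: TerraLink→Band A ($748M), PeakComm→Band E ($728M), NorthTel→Band B ($615M), OrbitCom→Band F ($741M); total welfare W = $2832M.
PeakComm receives Band E at value $728M, so the others get W − 728 = $2104M.
Without PeakComm: best allocation of the remaining 3 bidders over all 4 bands is TerraLink→Band E ($573M), NorthTel→Band B ($615M), OrbitCom→Band A ($979M), total $2167M.
VCG payment = (others' best without PeakComm) − (others' welfare with PeakComm) = 2167 − 2104 = $63M.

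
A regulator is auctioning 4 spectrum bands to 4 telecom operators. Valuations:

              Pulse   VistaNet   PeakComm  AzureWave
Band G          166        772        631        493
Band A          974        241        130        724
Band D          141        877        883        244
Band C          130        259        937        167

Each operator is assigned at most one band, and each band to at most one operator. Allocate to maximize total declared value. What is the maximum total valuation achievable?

Treat this as an assignment problem: match each operator to one band.
Optimal: Pulse→Band A ($974M), VistaNet→Band D ($877M), PeakComm→Band C ($937M), AzureWave→Band G ($493M) — total 974+877+937+493 = $3281M.
Column-greedy (each band in turn goes to its best remaining operator) gives $2796M, worse by 485.

Max total: $3281M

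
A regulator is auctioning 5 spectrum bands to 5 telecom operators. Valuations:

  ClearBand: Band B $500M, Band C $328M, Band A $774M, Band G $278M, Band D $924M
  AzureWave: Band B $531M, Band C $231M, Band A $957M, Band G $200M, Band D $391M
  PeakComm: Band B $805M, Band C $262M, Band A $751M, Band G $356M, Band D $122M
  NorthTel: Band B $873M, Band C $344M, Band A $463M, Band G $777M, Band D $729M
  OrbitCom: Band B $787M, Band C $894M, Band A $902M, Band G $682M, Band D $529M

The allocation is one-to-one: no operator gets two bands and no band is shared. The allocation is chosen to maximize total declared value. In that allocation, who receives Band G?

Treat this as an assignment problem: match each operator to one band.
Optimal: ClearBand→Band D ($924M), AzureWave→Band A ($957M), PeakComm→Band B ($805M), NorthTel→Band G ($777M), OrbitCom→Band C ($894M) — total 924+957+805+777+894 = $4357M.
Column-greedy (each band in turn goes to its best remaining operator) gives $4004M, worse by 353.
NorthTel's own top band is Band B ($873M), but forcing NorthTel→Band B and reassigning the rest optimally gives only $4004M — worse by 353.

NorthTel receives Band G.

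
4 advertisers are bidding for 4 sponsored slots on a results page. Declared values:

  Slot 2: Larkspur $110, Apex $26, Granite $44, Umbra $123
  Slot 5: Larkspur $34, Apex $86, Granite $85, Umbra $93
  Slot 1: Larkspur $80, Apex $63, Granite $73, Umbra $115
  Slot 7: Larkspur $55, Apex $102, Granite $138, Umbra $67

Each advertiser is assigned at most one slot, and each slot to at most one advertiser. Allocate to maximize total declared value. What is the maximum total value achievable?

This is a one-to-one assignment (maximum-weight bipartite matching).
Optimal: Larkspur→Slot 2 ($110), Apex→Slot 5 ($86), Granite→Slot 7 ($138), Umbra→Slot 1 ($115) — total 110+86+138+115 = $449.
Max-entry greedy (repeatedly take the single best remaining cell) gives $427, worse by 22.

Max total: $449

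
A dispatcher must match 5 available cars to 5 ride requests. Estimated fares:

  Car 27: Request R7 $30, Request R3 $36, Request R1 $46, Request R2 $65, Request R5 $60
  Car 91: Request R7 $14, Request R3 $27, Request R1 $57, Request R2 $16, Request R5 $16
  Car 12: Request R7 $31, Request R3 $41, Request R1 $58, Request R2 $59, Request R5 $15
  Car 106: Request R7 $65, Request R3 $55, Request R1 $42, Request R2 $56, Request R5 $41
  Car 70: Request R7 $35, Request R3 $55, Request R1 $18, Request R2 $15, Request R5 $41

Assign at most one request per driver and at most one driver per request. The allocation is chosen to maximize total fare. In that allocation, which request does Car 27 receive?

Optimal: Car 27→Request R5 ($60), Car 91→Request R1 ($57), Car 12→Request R2 ($59), Car 106→Request R7 ($65), Car 70→Request R3 ($55) — total 60+57+59+65+55 = $296.
Max-entry greedy (repeatedly take the single best remaining cell) gives $259, worse by 37.
Every other assignment is strictly worse.
Car 27's own top request is Request R2 ($65), but forcing Car 27→Request R2 and reassigning the rest optimally gives only $269 — worse by 27.

Car 27 receives Request R5.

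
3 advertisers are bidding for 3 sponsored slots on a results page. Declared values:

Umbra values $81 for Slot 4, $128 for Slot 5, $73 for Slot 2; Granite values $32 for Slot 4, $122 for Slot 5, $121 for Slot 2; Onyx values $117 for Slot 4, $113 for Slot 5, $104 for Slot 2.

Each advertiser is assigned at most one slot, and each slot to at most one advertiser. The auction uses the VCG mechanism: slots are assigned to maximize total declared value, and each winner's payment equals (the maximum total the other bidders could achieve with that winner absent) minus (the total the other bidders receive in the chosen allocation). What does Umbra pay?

Umbra pays $1.

Efficient allocation: Umbra→Slot 5 ($128), Granite→Slot 2 ($121), Onyx→Slot 4 ($117); total welfare W = $366.
Umbra receives Slot 5 at value $128, so the others get W − 128 = $238.
Without Umbra: best allocation of the remaining 2 bidders over all 3 slots is Granite→Slot 5 ($122), Onyx→Slot 4 ($117), total $239.
VCG payment = (others' best without Umbra) − (others' welfare with Umbra) = 239 − 238 = $1.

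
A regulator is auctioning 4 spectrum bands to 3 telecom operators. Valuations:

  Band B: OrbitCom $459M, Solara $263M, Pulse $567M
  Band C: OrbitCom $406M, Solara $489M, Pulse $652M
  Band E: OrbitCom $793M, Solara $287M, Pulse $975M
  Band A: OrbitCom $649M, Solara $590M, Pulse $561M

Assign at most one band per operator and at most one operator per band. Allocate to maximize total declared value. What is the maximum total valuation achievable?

Treat this as an assignment problem: match each operator to one band.
Optimal: OrbitCom→Band A ($649M), Solara→Band C ($489M), Pulse→Band E ($975M) — total 649+489+975 = $2113M.
Row-greedy (each operator in turn takes its best remaining band) gives $2035M, worse by 78.
Swapping OrbitCom↔Pulse (OrbitCom→Band E $793M, Pulse→Band A $561M) loses 270.

Max total: $2113M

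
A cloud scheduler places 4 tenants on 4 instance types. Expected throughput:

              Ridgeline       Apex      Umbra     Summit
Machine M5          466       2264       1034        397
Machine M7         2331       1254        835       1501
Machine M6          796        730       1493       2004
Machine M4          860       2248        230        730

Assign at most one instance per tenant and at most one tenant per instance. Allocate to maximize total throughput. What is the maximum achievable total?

Maximum total: 7617 ops/s

This is the linear assignment problem.
Optimal: Ridgeline→Machine M7 (2331 ops/s), Apex→Machine M4 (2248 ops/s), Umbra→Machine M5 (1034 ops/s), Summit→Machine M6 (2004 ops/s) — total 2331+2248+1034+2004 = 7617 ops/s.
Row-greedy (each tenant in turn takes its best remaining instance) gives 6818 ops/s, worse by 799.
Swapping Apex↔Summit (Apex→Machine M6 730 ops/s, Summit→Machine M4 730 ops/s) loses 2792.
Checked against all permutations: 7617 ops/s is optimal.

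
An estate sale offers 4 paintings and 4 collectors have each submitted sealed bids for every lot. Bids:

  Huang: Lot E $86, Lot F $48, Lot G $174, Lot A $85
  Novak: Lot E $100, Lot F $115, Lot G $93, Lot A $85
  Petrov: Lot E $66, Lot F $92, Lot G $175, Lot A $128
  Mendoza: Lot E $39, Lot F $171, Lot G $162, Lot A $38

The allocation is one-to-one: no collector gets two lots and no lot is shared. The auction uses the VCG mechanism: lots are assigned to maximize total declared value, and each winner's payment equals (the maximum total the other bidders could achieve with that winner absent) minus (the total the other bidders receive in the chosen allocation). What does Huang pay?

Huang pays $47.

Efficient allocation: Huang→Lot G ($174), Novak→Lot E ($100), Petrov→Lot A ($128), Mendoza→Lot F ($171); total welfare W = $573.
Huang receives Lot G at value $174, so the others get W − 174 = $399.
Without Huang: best allocation of the remaining 3 bidders over all 4 lots is Novak→Lot E ($100), Petrov→Lot G ($175), Mendoza→Lot F ($171), total $446.
VCG payment = (others' best without Huang) − (others' welfare with Huang) = 446 − 399 = $47.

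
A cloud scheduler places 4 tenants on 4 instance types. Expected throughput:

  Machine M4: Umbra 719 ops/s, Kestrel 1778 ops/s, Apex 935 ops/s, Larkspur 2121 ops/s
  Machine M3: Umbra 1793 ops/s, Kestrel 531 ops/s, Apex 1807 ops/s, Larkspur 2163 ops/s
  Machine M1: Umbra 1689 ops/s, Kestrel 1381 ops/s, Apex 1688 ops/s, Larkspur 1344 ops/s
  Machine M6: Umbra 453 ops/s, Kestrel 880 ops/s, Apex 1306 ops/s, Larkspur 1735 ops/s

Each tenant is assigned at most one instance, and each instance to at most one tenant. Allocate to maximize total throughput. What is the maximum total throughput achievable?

Optimal: Umbra→Machine M1 (1689 ops/s), Kestrel→Machine M4 (1778 ops/s), Apex→Machine M3 (1807 ops/s), Larkspur→Machine M6 (1735 ops/s) — total 1689+1778+1807+1735 = 7009 ops/s.
Column-greedy (each instance in turn goes to its best remaining tenant) gives 6497 ops/s, worse by 512.
Checked against all permutations: 7009 ops/s is optimal.

Maximum total: 7009 ops/s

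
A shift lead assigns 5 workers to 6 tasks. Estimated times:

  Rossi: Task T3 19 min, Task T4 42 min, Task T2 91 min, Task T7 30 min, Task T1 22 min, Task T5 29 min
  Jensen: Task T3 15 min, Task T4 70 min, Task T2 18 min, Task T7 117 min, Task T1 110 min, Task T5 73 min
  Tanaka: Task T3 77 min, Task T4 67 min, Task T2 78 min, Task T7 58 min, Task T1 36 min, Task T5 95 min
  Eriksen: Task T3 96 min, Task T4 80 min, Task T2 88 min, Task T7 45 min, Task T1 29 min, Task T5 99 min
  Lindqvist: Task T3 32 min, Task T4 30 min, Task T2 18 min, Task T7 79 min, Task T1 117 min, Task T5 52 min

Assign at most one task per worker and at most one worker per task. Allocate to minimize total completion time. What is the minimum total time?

Optimal: Rossi→Task T5 (29 min), Jensen→Task T3 (15 min), Tanaka→Task T1 (36 min), Eriksen→Task T7 (45 min), Lindqvist→Task T2 (18 min) — total 29+15+36+45+18 = 143 min.
Min-entry greedy (repeatedly take the single cheapest remaining cell) gives 167 min, worse by 24.
Swapping Eriksen↔Jensen (Eriksen→Task T3 96 min, Jensen→Task T7 117 min) adds 153.

Min total: 143 min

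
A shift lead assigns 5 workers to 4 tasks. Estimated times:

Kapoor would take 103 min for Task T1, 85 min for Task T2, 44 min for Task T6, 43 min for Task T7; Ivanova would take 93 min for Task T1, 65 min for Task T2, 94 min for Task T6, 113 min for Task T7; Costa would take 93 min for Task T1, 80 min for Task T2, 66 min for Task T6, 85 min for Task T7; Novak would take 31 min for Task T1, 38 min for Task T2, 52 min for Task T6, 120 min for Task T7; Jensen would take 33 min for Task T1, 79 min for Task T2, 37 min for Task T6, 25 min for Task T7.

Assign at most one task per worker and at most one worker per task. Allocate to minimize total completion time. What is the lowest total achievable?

Optimal: Novak→Task T1 (31 min), Ivanova→Task T2 (65 min), Kapoor→Task T6 (44 min), Jensen→Task T7 (25 min) — total 31+65+44+25 = 165 min.
Column-greedy (each task in turn goes to its cheapest remaining worker) gives 176 min, worse by 11.
Next-best assignment: Novak→Task T1, Ivanova→Task T2, Jensen→Task T6, Kapoor→Task T7 = 176 min.
Swapping Jensen↔Novak (Jensen→Task T1 33 min, Novak→Task T7 120 min) adds 97.
Checked against all permutations: 165 min is optimal.

Minimum total: 165 min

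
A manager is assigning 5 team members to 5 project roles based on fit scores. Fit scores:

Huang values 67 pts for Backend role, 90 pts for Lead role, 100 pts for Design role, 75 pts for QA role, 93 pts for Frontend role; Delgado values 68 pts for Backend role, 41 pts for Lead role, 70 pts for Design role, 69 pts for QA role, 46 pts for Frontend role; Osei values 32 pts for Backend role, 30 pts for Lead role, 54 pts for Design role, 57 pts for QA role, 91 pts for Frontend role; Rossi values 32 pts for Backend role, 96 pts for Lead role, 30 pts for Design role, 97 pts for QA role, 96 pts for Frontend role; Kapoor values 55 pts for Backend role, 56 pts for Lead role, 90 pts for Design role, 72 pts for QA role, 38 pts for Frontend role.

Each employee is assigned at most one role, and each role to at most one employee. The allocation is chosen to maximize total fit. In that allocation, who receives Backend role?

Delgado receives Backend role.

Optimal: Huang→Lead role (90 pts), Delgado→Backend role (68 pts), Osei→Frontend role (91 pts), Rossi→QA role (97 pts), Kapoor→Design role (90 pts) — total 90+68+91+97+90 = 436 pts.
Row-greedy (each employee in turn takes its best remaining role) gives 411 pts, worse by 25.
Next-best assignment: Huang→Design role, Delgado→Backend role, Osei→Frontend role, Rossi→Lead role, Kapoor→QA role = 427 pts.
Checked against all permutations: 436 pts is optimal.
Delgado's own top role is Design role (70 pts), but forcing Delgado→Design role and reassigning the rest optimally gives only 403 pts — worse by 33.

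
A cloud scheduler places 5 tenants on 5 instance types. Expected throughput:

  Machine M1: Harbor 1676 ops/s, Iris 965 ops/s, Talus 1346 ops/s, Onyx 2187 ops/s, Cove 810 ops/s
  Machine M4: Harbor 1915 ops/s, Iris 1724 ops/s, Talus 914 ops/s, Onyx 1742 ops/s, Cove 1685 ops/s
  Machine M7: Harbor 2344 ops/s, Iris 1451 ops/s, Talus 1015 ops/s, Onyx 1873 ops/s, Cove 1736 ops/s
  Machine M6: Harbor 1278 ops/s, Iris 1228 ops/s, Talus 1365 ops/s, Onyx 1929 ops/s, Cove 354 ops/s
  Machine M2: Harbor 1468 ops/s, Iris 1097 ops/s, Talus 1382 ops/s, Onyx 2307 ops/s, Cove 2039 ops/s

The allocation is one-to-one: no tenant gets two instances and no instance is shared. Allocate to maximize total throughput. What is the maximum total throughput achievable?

Max total: 9659 ops/s

Optimal: Harbor→Machine M7 (2344 ops/s), Iris→Machine M4 (1724 ops/s), Talus→Machine M6 (1365 ops/s), Onyx→Machine M1 (2187 ops/s), Cove→Machine M2 (2039 ops/s) — total 2344+1724+1365+2187+2039 = 9659 ops/s.
Row-greedy (each tenant in turn takes its best remaining instance) gives 7991 ops/s, worse by 1668.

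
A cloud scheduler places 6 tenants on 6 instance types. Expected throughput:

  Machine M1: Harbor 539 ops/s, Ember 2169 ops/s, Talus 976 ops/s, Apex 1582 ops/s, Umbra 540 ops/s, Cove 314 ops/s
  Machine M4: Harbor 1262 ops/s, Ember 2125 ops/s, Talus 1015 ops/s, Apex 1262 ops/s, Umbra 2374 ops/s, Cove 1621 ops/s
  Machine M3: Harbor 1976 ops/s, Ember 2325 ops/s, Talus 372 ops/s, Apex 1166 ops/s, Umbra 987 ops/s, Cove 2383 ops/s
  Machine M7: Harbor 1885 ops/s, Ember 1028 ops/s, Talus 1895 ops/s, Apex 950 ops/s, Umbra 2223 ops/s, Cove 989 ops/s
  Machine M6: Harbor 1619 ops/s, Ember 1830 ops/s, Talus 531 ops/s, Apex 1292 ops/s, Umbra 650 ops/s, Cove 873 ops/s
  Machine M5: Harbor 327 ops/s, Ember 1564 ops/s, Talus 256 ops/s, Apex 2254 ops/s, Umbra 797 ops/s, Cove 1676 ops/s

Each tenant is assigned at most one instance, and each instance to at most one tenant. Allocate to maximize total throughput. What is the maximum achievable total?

Optimal: Harbor→Machine M6 (1619 ops/s), Ember→Machine M1 (2169 ops/s), Talus→Machine M7 (1895 ops/s), Apex→Machine M5 (2254 ops/s), Umbra→Machine M4 (2374 ops/s), Cove→Machine M3 (2383 ops/s) — total 1619+2169+1895+2254+2374+2383 = 12694 ops/s.
Row-greedy (each tenant in turn takes its best remaining instance) gives 11541 ops/s, worse by 1153.
No other one-to-one assignment exceeds 12694 ops/s.

Maximum total: 12694 ops/s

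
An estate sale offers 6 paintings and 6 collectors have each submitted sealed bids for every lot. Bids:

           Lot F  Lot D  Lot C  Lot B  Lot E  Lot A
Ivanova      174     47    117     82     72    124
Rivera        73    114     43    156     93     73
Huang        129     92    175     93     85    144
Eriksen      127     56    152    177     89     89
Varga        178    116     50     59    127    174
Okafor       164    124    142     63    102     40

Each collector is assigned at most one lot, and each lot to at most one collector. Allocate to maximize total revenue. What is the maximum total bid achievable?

Max total: $917

Optimal: Ivanova→Lot F ($174), Rivera→Lot E ($93), Huang→Lot C ($175), Eriksen→Lot B ($177), Varga→Lot A ($174), Okafor→Lot D ($124) — total 174+93+175+177+174+124 = $917.
Max-entry greedy (repeatedly take the single best remaining cell) gives $871, worse by 46.
Checked against all permutations: $917 is optimal.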